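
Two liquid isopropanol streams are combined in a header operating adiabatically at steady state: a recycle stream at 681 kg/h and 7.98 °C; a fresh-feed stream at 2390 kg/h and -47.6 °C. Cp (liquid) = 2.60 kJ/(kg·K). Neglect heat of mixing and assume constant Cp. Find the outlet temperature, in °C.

T_out = -35.3 °C

Adiabatic, steady state ⇒ Σ ṁᵢCp,ᵢ(T_out − Tᵢ) = 0
T_out = Σ ṁᵢCp,ᵢTᵢ / Σ ṁᵢCp,ᵢ
      = -281660 / 7984.6 = -35.275 °C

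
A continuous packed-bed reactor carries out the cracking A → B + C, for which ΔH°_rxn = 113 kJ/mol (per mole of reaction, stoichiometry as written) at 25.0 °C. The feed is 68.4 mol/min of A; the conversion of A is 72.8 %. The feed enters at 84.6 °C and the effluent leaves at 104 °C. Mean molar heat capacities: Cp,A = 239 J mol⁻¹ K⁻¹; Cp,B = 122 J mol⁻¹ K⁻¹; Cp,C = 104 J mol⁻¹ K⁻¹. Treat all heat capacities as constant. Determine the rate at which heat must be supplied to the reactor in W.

Extent of reaction ξ = 0.728 × 68.4 = 49.795 mol/min
Reaction term: ξ·ΔH°_rxn = 49.795 × 113 = 5626.9 kJ/min
Sensible, feed 84.6→25 °C: -974.32 kJ/min
Outlet flows (mol/min): A 18.605, B 49.795, C 49.795
Sensible, products 25→104 °C: 1240.3 kJ/min
Q = ΔH = 5892.9 kJ/min = 98.214 kW
Heat supplied = 98214 W

Q_in = 98200 W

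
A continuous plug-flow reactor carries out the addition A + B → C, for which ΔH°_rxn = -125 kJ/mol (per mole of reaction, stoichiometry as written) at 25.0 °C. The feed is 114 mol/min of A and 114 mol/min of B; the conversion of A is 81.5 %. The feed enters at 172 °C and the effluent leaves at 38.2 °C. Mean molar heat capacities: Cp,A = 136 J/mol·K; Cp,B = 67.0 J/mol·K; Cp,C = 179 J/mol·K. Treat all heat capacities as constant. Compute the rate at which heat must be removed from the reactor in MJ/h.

Extent of reaction ξ = 0.815 × 114 = 92.91 mol/min
Reaction term: ξ·ΔH°_rxn = 92.91 × -125 = -11614 kJ/min
Sensible, feed 172→25 °C: -3401.9 kJ/min
Outlet flows (mol/min): A 21.09, B 21.09, C 92.91
Sensible, products 25→38.2 °C: 276.04 kJ/min
Q = ΔH = -14740 kJ/min = -245.66 kW
Heat removed = 884.38 MJ/h

Q_out = 884 MJ/h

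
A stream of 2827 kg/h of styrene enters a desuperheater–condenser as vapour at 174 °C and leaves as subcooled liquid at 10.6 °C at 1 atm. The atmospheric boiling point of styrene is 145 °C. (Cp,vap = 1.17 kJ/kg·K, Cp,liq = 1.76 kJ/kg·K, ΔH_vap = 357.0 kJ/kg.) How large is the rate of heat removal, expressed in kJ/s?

Q_c = 493 kJ/s

vapour 174→145 °C: -33.93 kJ/kg
condensation at 145 °C: -357 kJ/kg
liquid 145→10.6 °C: -236.54 kJ/kg
Δh = -33.93 + -357 + -236.54 = -627.47 kJ/kg
Q = ṁ·Δh = 2827 kg/h × -627.47 kJ/kg = -1.7739e+06 kJ/h
|Q| = 492.74 kW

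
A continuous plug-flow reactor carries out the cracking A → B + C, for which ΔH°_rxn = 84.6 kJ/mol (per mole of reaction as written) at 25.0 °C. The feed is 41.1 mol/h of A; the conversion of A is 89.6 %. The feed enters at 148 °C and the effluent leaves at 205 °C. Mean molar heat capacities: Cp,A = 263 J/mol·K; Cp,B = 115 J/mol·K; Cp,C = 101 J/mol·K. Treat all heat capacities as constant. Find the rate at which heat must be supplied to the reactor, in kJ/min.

Q_in = 57.0 kJ/min

Extent of reaction ξ = 0.896 × 41.1 = 36.826 mol/h
Reaction term: ξ·ΔH°_rxn = 36.826 × 84.6 = 3115.4 kJ/h
Sensible, feed 148→25 °C: -1329.5 kJ/h
Outlet flows (mol/h): A 4.2744, B 36.826, C 36.826
Sensible, products 25→205 °C: 1634.1 kJ/h
Q = ΔH = 3420 kJ/h = 0.95001 kW
Heat supplied = 57.001 kJ/min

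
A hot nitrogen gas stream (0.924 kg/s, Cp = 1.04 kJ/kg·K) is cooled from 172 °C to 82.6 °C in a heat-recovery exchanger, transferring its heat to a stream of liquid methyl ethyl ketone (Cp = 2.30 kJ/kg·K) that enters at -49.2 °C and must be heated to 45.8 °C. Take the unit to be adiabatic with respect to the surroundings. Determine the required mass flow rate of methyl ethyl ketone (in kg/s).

Heat released by hot stream: Q = 0.924 × 1.04 × (172 − 82.6) = 85.91 kJ/s
Energy balance on cold side (adiabatic exchanger): Q = ṁ_c·Cp_c·(T_c,out − T_c,in)
ṁ_c = 85.91 / [2.30 × (45.8 − -49.2)] = 0.39318 kg/s

ṁ_c = 0.393 kg/s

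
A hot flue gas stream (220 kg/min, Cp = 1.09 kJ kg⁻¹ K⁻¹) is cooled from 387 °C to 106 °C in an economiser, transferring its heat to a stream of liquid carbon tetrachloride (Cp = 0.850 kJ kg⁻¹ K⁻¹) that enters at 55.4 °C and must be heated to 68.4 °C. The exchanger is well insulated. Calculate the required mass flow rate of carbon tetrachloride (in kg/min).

ṁ_c = 6100 kg/min

Heat released by hot stream: Q = 220 × 1.09 × (387 − 106) = 67384 kJ/min
Energy balance on cold side (adiabatic exchanger): Q = ṁ_c·Cp_c·(T_c,out − T_c,in)
ṁ_c = 67384 / [0.850 × (68.4 − 55.4)] = 6098.1 kg/min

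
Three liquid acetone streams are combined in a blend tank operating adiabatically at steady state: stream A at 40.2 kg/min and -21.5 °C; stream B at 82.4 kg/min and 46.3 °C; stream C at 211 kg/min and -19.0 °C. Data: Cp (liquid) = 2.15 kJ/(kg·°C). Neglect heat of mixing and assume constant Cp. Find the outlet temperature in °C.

T_out = -3.17 °C

No heat crosses the boundary, so H_out = H_in.
T_out = Σ ṁᵢCp,ᵢTᵢ / Σ ṁᵢCp,ᵢ
      = -2275.1 / 717.24 = -3.172 °C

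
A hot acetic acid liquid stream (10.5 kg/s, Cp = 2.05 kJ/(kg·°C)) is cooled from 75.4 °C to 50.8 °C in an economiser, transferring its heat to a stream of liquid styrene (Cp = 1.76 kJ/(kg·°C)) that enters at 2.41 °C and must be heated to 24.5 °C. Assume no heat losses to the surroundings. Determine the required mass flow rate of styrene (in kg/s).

Heat released by hot stream: Q = 10.5 × 2.05 × (75.4 − 50.8) = 529.52 kJ/s
Energy balance on cold side (adiabatic exchanger): Q = ṁ_c·Cp_c·(T_c,out − T_c,in)
ṁ_c = 529.52 / [1.76 × (24.5 − 2.41)] = 13.62 kg/s

ṁ_c = 13.6 kg/s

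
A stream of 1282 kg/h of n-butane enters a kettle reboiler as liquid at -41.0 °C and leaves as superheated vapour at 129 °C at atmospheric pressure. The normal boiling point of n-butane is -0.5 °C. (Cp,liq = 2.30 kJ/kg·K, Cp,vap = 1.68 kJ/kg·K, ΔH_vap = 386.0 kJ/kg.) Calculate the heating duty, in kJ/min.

liquid -41.0→-0.5 °C: 93.15 kJ/kg
vaporisation at -0.5 °C: 386 kJ/kg
vapour -0.5→129 °C: 217.56 kJ/kg
Δh = 93.15 + 386 + 217.56 = 696.71 kJ/kg
Q = ṁ·Δh = 1282 kg/h × 696.71 kJ/kg = 893180 kJ/h
|Q| = 248.11 kW = 14886 kJ/min

Q = 14900 kJ/min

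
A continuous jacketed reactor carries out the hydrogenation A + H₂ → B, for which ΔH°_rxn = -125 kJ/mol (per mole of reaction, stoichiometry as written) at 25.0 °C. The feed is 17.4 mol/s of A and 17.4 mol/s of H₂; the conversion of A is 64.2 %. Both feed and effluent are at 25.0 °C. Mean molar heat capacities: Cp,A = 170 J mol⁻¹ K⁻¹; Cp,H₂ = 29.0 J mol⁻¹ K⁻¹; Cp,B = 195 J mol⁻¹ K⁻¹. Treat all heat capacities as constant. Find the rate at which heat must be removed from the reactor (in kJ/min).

Q_out = 83800 kJ/min

Extent of reaction ξ = 0.642 × 17.4 = 11.171 mol/s
Reaction term: ξ·ΔH°_rxn = 11.171 × -125 = -1396.3 kJ/s
Q = ΔH = -1396.3 kJ/s = -1396.3 kW
Heat removed = 83781 kJ/min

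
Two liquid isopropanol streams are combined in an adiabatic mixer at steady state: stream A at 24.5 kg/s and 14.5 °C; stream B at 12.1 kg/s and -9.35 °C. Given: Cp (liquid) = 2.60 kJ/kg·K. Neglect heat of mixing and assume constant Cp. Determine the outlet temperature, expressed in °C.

Adiabatic, steady state ⇒ Σ ṁᵢCp,ᵢ(T_out − Tᵢ) = 0
Σ ṁᵢCp,ᵢTᵢ = 24.5×2.60×14.5 + 12.1×2.60×-9.35 = 629.5
Σ ṁᵢCp,ᵢ = 24.5×2.60 + 12.1×2.60 = 95.16
T_out = 629.5 / 95.16 = 6.6152 °C

T_out = 6.62 °C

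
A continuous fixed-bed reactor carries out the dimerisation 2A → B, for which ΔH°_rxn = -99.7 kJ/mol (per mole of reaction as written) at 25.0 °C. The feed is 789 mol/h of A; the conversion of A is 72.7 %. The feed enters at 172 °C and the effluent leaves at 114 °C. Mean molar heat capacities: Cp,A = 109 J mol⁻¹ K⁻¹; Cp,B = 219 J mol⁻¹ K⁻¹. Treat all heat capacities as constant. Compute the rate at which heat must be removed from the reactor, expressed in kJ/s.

Extent of reaction ξ = 0.727 × 789 / 2 = 286.8 mol/h
Reaction term: ξ·ΔH°_rxn = 286.8 × -99.7 = -28594 kJ/h
Sensible, feed 172→25 °C: -12642 kJ/h
Outlet flows (mol/h): A 215.4, B 286.8
Sensible, products 25→114 °C: 7679.6 kJ/h
Q = ΔH = -33557 kJ/h = -9.3213 kW
Heat removed = 9.3213 kJ/s

Q_out = 9.32 kJ/s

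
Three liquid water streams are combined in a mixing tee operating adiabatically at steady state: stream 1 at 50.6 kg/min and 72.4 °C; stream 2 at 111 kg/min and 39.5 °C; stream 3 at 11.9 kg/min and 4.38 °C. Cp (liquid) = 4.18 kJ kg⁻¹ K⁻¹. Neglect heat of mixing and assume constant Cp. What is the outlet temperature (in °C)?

No heat crosses the boundary, so H_out = H_in.
T_out = Σ ṁᵢCp,ᵢTᵢ / Σ ṁᵢCp,ᵢ
      = 33858 / 725.23 = 46.686 °C

T_out = 46.7 °C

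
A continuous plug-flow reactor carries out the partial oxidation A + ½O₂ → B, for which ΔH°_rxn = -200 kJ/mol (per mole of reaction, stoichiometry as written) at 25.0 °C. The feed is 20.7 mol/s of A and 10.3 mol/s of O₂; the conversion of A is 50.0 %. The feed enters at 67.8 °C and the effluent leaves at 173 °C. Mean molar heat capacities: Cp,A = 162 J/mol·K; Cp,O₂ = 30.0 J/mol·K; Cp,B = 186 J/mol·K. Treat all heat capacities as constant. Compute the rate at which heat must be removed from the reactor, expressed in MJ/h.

Extent of reaction ξ = 0.500 × 20.7 = 10.35 mol/s
Reaction term: ξ·ΔH°_rxn = 10.35 × -200 = -2070 kJ/s
Sensible, feed 67.8→25 °C: -156.75 kJ/s
Outlet flows (mol/s): A 10.35, O₂ 5.125, B 10.35
Sensible, products 25→173 °C: 555.82 kJ/s
Q = ΔH = -1670.9 kJ/s = -1670.9 kW
Heat removed = 6015.3 MJ/h

Q_out = 6020 MJ/h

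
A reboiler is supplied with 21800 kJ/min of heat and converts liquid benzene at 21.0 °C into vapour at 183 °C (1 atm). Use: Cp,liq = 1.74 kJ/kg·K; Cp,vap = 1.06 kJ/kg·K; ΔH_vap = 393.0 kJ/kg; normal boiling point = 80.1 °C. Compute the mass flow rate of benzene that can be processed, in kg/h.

ṁ = 2160 kg/h

Δh = 1.74×(80.1−21.0) + 393.0 + 1.06×(183−80.1) = 604.91 kJ/kg
Q = 21800 kJ/min = 363.33 kJ/s = 1.308e+06 kJ/h
ṁ = Q/Δh = 1.308e+06 / 604.91 = 2162.3 kg/h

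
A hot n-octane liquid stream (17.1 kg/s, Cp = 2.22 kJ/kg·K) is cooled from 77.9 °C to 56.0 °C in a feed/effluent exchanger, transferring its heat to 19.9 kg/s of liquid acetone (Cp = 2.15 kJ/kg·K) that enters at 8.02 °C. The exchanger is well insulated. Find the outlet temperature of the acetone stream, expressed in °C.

T_c,out = 27.5 °C

Heat released by hot stream: Q = 17.1 × 2.22 × (77.9 − 56.0) = 831.37 kJ/s
Energy balance on cold side (adiabatic exchanger): Q = ṁ_c·Cp_c·(T_c,out − T_c,in)
T_c,out = 8.02 + 831.37/(19.9 × 2.15) = 27.451 °C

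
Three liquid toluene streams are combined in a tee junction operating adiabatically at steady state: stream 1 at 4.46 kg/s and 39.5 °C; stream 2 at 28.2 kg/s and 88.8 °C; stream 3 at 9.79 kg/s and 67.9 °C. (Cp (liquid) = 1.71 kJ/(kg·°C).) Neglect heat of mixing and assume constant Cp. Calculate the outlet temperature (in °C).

T_out = 78.8 °C

Adiabatic, steady state ⇒ Σ ṁᵢCp,ᵢ(T_out − Tᵢ) = 0
Σ ṁᵢCp,ᵢTᵢ = 4.46×1.71×39.5 + 28.2×1.71×88.8 + 9.79×1.71×67.9 = 5720.1
Σ ṁᵢCp,ᵢ = 4.46×1.71 + 28.2×1.71 + 9.79×1.71 = 72.59
T_out = 5720.1 / 72.59 = 78.8 °C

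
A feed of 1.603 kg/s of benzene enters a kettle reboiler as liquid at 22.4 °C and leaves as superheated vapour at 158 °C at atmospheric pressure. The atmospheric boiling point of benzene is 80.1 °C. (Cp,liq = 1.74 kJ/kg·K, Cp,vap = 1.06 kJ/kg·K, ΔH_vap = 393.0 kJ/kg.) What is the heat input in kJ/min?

liquid 22.4→80.1 °C: 100.4 kJ/kg
vaporisation at 80.1 °C: 393 kJ/kg
vapour 80.1→158 °C: 82.574 kJ/kg
Δh = 100.4 + 393 + 82.574 = 575.97 kJ/kg
Q = ṁ·Δh = 1.603 kg/s × 575.97 kJ/kg = 923.28 kJ/s
|Q| = 923.28 kW = 55397 kJ/min

Q = 55400 kJ/min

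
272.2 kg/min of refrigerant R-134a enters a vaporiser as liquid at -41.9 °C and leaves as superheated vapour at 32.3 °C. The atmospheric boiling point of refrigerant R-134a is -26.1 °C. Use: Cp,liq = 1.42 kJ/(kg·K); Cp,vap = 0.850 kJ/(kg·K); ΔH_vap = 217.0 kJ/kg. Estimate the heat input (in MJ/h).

Q = 4720 MJ/h

liquid -41.9→-26.1 °C: 22.436 kJ/kg
vaporisation at -26.1 °C: 217 kJ/kg
vapour -26.1→32.3 °C: 49.64 kJ/kg
Δh = 22.436 + 217 + 49.64 = 289.08 kJ/kg
Q = ṁ·Δh = 272.2 kg/min × 289.08 kJ/kg = 78686 kJ/min
|Q| = 1311.4 kW = 4721.2 MJ/h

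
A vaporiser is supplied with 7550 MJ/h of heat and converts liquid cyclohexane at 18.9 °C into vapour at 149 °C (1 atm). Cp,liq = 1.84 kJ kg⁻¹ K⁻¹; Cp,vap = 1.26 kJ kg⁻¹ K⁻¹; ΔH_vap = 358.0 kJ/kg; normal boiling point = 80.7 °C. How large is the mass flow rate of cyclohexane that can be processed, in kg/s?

Δh = 1.84×(80.7−18.9) + 358.0 + 1.26×(149−80.7) = 557.77 kJ/kg
Q = 7550 MJ/h = 2097.2 kJ/s = 2097.2 kJ/s
ṁ = Q/Δh = 2097.2 / 557.77 = 3.76 kg/s

ṁ = 3.76 kg/s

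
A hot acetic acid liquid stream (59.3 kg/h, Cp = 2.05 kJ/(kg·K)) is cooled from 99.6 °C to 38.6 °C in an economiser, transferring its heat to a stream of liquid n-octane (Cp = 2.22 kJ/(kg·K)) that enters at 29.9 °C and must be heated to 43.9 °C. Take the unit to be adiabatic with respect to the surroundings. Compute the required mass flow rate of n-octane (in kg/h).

Heat released by hot stream: Q = 59.3 × 2.05 × (99.6 − 38.6) = 7415.5 kJ/h
Energy balance on cold side (adiabatic exchanger): Q = ṁ_c·Cp_c·(T_c,out − T_c,in)
ṁ_c = 7415.5 / [2.22 × (43.9 − 29.9)] = 238.59 kg/h

ṁ_c = 239 kg/h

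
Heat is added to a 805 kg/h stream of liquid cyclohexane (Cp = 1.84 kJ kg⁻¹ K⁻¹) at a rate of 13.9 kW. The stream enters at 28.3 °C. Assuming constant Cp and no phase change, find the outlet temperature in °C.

Q = 13.9 kW = 50040 kJ/h
ΔT = Q/(ṁ·Cp) = 50040/(805×1.84) = 33.783 K
T_out = 28.3 + 33.783 = 62.083 °C

T_out = 62.1 °C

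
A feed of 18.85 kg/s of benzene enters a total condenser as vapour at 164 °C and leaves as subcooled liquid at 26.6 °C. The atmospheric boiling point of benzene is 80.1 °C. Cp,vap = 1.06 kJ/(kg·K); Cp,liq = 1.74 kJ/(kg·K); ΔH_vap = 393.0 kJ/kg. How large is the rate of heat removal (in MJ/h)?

Q_c = 39000 MJ/h

vapour 164→80.1 °C: -88.934 kJ/kg
condensation at 80.1 °C: -393 kJ/kg
liquid 80.1→26.6 °C: -93.09 kJ/kg
Δh = -88.934 + -393 + -93.09 = -575.02 kJ/kg
Q = ṁ·Δh = 18.85 kg/s × -575.02 kJ/kg = -10839 kJ/s
|Q| = 10839 kW = 39021 MJ/h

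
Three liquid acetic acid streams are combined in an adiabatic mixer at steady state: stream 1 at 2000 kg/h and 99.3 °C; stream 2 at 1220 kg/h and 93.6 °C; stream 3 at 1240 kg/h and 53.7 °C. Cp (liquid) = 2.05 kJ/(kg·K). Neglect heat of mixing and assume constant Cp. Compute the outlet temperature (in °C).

Adiabatic, steady state ⇒ Σ ṁᵢCp,ᵢ(T_out − Tᵢ) = 0
Σ ṁᵢCp,ᵢTᵢ = 2000×2.05×99.3 + 1220×2.05×93.6 + 1240×2.05×53.7 = 777730
Σ ṁᵢCp,ᵢ = 2000×2.05 + 1220×2.05 + 1240×2.05 = 9143
T_out = 777730 / 9143 = 85.063 °C

T_out = 85.1 °C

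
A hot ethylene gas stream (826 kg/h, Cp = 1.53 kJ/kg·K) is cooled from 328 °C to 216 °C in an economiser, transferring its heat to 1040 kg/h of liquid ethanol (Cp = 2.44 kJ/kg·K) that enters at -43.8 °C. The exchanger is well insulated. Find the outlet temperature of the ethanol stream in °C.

Heat released by hot stream: Q = 826 × 1.53 × (328 − 216) = 141540 kJ/h
Energy balance on cold side (adiabatic exchanger): Q = ṁ_c·Cp_c·(T_c,out − T_c,in)
T_c,out = -43.8 + 141540/(1040 × 2.44) = 11.978 °C

T_c,out = 12.0 °C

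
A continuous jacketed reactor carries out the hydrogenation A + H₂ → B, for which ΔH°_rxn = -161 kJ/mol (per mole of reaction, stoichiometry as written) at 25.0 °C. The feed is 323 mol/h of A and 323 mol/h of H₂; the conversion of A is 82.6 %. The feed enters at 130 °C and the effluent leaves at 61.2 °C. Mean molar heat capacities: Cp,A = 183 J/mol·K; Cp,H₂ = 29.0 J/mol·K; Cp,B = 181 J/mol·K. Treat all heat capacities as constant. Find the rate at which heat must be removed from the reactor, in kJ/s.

Q_out = 13.3 kJ/s

Extent of reaction ξ = 0.826 × 323 = 266.8 mol/h
Reaction term: ξ·ΔH°_rxn = 266.8 × -161 = -42954 kJ/h
Sensible, feed 130→25 °C: -7190 kJ/h
Outlet flows (mol/h): A 56.202, H₂ 56.202, B 266.8
Sensible, products 25→61.2 °C: 2179.4 kJ/h
Q = ΔH = -47965 kJ/h = -13.324 kW
Heat removed = 13.324 kJ/s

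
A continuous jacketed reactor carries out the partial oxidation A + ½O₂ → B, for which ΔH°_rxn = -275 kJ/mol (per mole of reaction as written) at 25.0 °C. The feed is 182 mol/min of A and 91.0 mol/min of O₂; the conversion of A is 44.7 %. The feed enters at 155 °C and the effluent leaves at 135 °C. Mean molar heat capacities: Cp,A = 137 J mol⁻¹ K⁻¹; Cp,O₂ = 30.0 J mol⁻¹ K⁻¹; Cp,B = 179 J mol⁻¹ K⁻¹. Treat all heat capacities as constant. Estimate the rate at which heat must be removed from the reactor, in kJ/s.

Extent of reaction ξ = 0.447 × 182 = 81.354 mol/min
Reaction term: ξ·ΔH°_rxn = 81.354 × -275 = -22372 kJ/min
Sensible, feed 155→25 °C: -3596.3 kJ/min
Outlet flows (mol/min): A 100.65, O₂ 50.323, B 81.354
Sensible, products 25→135 °C: 3284.7 kJ/min
Q = ΔH = -22684 kJ/min = -378.07 kW
Heat removed = 378.07 kJ/s

Q_out = 378 kJ/s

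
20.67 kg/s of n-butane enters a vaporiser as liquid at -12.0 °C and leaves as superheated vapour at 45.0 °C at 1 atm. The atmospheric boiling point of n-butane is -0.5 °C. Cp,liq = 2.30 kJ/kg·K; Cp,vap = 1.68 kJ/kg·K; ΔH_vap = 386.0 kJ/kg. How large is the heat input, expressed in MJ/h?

Q = 36400 MJ/h

liquid -12.0→-0.5 °C: 26.45 kJ/kg
vaporisation at -0.5 °C: 386 kJ/kg
vapour -0.5→45.0 °C: 76.44 kJ/kg
Δh = 26.45 + 386 + 76.44 = 488.89 kJ/kg
Q = ṁ·Δh = 20.67 kg/s × 488.89 kJ/kg = 10105 kJ/s
|Q| = 10105 kW = 36379 MJ/h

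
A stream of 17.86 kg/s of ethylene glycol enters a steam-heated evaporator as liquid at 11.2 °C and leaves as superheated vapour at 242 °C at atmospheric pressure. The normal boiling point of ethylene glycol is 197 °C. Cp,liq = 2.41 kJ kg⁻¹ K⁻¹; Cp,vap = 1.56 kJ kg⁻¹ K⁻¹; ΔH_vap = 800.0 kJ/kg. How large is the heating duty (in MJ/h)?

Q = 84700 MJ/h

liquid 11.2→197 °C: 447.78 kJ/kg
vaporisation at 197 °C: 800 kJ/kg
vapour 197→242 °C: 70.2 kJ/kg
Δh = 447.78 + 800 + 70.2 = 1318 kJ/kg
Q = ṁ·Δh = 17.86 kg/s × 1318 kJ/kg = 23539 kJ/s
|Q| = 23539 kW = 84741 MJ/h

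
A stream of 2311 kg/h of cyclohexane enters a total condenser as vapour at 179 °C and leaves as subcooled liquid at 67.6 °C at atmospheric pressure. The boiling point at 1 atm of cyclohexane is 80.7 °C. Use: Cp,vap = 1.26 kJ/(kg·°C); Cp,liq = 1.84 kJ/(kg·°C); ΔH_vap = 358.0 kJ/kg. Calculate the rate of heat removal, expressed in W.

vapour 179→80.7 °C: -123.86 kJ/kg
condensation at 80.7 °C: -358 kJ/kg
liquid 80.7→67.6 °C: -24.104 kJ/kg
Δh = -123.86 + -358 + -24.104 = -505.96 kJ/kg
Q = ṁ·Δh = 2311 kg/h × -505.96 kJ/kg = -1.1693e+06 kJ/h
|Q| = 324.8 kW = 324800 W

Q_c = 325000 W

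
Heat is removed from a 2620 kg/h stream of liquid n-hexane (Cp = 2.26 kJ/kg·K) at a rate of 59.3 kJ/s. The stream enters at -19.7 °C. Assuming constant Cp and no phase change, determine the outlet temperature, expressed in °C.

T_out = -55.8 °C

Q = 59.3 kJ/s = 213480 kJ/h
ΔT = Q/(ṁ·Cp) = 213480/(2620×2.26) = 36.054 K
T_out = -19.7 − 36.054 = -55.754 °C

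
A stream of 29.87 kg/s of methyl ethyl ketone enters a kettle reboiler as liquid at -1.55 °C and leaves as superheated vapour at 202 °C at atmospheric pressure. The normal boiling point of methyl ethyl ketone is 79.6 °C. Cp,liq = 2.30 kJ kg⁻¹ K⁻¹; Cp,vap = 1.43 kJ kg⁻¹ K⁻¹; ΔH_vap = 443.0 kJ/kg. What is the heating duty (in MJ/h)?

Q = 86500 MJ/h

liquid -1.55→79.6 °C: 186.64 kJ/kg
vaporisation at 79.6 °C: 443 kJ/kg
vapour 79.6→202 °C: 175.03 kJ/kg
Δh = 186.64 + 443 + 175.03 = 804.68 kJ/kg
Q = ṁ·Δh = 29.87 kg/s × 804.68 kJ/kg = 24036 kJ/s
|Q| = 24036 kW = 86529 MJ/h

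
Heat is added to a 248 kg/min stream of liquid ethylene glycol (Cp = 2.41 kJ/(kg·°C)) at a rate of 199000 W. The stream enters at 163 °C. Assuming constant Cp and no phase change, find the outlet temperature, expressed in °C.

Q = 199000 W = 11940 kJ/min
ΔT = Q/(ṁ·Cp) = 11940/(248×2.41) = 19.977 K
T_out = 163 + 19.977 = 182.98 °C

T_out = 183 °C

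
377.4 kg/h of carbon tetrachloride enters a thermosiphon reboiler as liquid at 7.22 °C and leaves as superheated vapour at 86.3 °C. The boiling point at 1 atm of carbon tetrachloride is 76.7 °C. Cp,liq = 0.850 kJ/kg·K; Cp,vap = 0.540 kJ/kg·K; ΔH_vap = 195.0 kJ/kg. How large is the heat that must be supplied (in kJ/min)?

Q = 1630 kJ/min

liquid 7.22→76.7 °C: 59.058 kJ/kg
vaporisation at 76.7 °C: 195 kJ/kg
vapour 76.7→86.3 °C: 5.184 kJ/kg
Δh = 59.058 + 195 + 5.184 = 259.24 kJ/kg
Q = ṁ·Δh = 377.4 kg/h × 259.24 kJ/kg = 97838 kJ/h
|Q| = 27.177 kW = 1630.6 kJ/min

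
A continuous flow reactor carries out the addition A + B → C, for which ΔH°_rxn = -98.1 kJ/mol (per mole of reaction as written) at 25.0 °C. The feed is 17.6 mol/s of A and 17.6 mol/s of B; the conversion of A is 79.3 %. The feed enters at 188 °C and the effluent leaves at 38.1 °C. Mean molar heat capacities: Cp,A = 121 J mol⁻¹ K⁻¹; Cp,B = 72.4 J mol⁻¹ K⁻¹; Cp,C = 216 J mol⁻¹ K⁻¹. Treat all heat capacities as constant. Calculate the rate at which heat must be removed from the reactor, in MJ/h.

Extent of reaction ξ = 0.793 × 17.6 = 13.957 mol/s
Reaction term: ξ·ΔH°_rxn = 13.957 × -98.1 = -1369.2 kJ/s
Sensible, feed 188→25 °C: -554.83 kJ/s
Outlet flows (mol/s): A 3.6432, B 3.6432, C 13.957
Sensible, products 25→38.1 °C: 48.722 kJ/s
Q = ΔH = -1875.3 kJ/s = -1875.3 kW
Heat removed = 6751 MJ/h

Q_out = 6750 MJ/h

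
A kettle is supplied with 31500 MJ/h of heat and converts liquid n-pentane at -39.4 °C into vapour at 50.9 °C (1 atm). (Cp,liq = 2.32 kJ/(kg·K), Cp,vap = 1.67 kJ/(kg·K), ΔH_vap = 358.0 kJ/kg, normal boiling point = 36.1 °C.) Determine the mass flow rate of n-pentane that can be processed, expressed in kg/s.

Δh = 2.32×(36.1−-39.4) + 358.0 + 1.67×(50.9−36.1) = 557.88 kJ/kg
Q = 31500 MJ/h = 8750 kJ/s = 8750 kJ/s
ṁ = Q/Δh = 8750 / 557.88 = 15.684 kg/s

ṁ = 15.7 kg/s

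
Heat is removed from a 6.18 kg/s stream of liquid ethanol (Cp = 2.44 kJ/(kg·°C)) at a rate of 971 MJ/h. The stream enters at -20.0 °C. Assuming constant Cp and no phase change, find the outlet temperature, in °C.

T_out = -37.9 °C

Q = 971 MJ/h = 269.72 kJ/s
ΔT = Q/(ṁ·Cp) = 269.72/(6.18×2.44) = 17.887 K
T_out = -20.0 − 17.887 = -37.887 °C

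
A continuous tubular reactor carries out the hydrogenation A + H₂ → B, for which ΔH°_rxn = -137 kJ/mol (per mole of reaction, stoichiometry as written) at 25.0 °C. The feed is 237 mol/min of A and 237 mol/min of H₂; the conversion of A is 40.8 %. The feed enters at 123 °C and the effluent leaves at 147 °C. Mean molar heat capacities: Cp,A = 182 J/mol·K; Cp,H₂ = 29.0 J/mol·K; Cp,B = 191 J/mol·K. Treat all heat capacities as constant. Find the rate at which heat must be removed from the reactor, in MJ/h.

Q_out = 737 MJ/h

Extent of reaction ξ = 0.408 × 237 = 96.696 mol/min
Reaction term: ξ·ΔH°_rxn = 96.696 × -137 = -13247 kJ/min
Sensible, feed 123→25 °C: -4900.7 kJ/min
Outlet flows (mol/min): A 140.3, H₂ 140.3, B 96.696
Sensible, products 25→147 °C: 5864.9 kJ/min
Q = ΔH = -12283 kJ/min = -204.72 kW
Heat removed = 736.99 MJ/h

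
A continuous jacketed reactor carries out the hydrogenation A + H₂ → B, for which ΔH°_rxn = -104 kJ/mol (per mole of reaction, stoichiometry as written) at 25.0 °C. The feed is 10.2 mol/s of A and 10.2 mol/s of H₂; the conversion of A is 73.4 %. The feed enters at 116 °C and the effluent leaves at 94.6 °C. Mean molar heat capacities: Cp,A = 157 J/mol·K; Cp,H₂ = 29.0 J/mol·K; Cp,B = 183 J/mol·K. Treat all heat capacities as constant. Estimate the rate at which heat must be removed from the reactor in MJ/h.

Q_out = 2950 MJ/h

Extent of reaction ξ = 0.734 × 10.2 = 7.4868 mol/s
Reaction term: ξ·ΔH°_rxn = 7.4868 × -104 = -778.63 kJ/s
Sensible, feed 116→25 °C: -172.65 kJ/s
Outlet flows (mol/s): A 2.7132, H₂ 2.7132, B 7.4868
Sensible, products 25→94.6 °C: 130.48 kJ/s
Q = ΔH = -820.79 kJ/s = -820.79 kW
Heat removed = 2954.8 MJ/h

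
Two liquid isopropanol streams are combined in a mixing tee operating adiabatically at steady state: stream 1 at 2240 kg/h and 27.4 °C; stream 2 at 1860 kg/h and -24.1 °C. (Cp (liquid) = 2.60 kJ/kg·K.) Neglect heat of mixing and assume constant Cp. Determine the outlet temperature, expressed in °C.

T_out = 4.04 °C

Energy balance with Q = 0: Σ ṁᵢCp,ᵢ(T_out − Tᵢ) = 0
T_out = Σ ṁᵢCp,ᵢTᵢ / Σ ṁᵢCp,ᵢ
      = 43030 / 10660 = 4.0366 °C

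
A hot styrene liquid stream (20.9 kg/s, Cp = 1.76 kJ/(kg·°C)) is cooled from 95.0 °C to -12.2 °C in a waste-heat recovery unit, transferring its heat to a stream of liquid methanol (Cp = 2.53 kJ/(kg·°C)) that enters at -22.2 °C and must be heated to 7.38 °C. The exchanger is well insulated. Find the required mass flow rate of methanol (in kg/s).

ṁ_c = 52.7 kg/s

Heat released by hot stream: Q = 20.9 × 1.76 × (95.0 − -12.2) = 3943.2 kJ/s
Energy balance on cold side (adiabatic exchanger): Q = ṁ_c·Cp_c·(T_c,out − T_c,in)
ṁ_c = 3943.2 / [2.53 × (7.38 − -22.2)] = 52.691 kg/s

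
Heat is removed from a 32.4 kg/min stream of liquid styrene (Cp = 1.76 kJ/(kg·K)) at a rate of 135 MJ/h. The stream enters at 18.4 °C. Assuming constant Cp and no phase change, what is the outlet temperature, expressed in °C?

Q = 135 MJ/h = 2250 kJ/min
ΔT = Q/(ṁ·Cp) = 2250/(32.4×1.76) = 39.457 K
T_out = 18.4 − 39.457 = -21.057 °C

T_out = -21.1 °C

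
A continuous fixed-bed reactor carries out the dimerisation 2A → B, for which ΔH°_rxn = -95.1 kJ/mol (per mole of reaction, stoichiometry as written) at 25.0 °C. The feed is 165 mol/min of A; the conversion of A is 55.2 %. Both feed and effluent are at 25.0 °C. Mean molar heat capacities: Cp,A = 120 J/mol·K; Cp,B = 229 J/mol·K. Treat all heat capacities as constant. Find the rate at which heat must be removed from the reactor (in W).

Extent of reaction ξ = 0.552 × 165 / 2 = 45.54 mol/min
Reaction term: ξ·ΔH°_rxn = 45.54 × -95.1 = -4330.9 kJ/min
Q = ΔH = -4330.9 kJ/min = -72.181 kW
Heat removed = 72181 W

Q_out = 72200 W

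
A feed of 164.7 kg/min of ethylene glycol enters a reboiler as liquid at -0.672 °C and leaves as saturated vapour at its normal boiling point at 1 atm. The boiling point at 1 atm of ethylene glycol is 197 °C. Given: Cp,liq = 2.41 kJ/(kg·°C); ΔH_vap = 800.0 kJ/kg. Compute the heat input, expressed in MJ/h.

liquid -0.672→197 °C: 476.39 kJ/kg
vaporisation at 197 °C: 800 kJ/kg
Δh = 476.39 + 800 = 1276.4 kJ/kg
Q = ṁ·Δh = 164.7 kg/min × 1276.4 kJ/kg = 210220 kJ/min
|Q| = 3503.7 kW = 12613 MJ/h

Q = 12600 MJ/h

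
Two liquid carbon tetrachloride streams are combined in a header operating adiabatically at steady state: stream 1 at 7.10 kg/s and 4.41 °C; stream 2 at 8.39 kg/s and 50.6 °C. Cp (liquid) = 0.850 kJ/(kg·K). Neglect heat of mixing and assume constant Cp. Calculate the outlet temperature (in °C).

T_out = 29.4 °C

No heat crosses the boundary, so H_out = H_in.
T_out = Σ ṁᵢCp,ᵢTᵢ / Σ ṁᵢCp,ᵢ
      = 387.47 / 13.166 = 29.428 °C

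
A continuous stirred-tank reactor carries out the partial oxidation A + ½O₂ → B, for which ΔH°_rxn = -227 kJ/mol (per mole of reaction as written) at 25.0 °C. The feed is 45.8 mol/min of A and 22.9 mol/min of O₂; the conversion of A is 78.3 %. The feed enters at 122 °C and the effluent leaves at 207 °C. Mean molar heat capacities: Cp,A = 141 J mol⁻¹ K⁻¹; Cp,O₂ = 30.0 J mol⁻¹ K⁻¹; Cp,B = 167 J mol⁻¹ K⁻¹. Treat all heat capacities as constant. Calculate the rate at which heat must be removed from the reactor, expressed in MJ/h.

Q_out = 448 MJ/h

Extent of reaction ξ = 0.783 × 45.8 = 35.861 mol/min
Reaction term: ξ·ΔH°_rxn = 35.861 × -227 = -8140.5 kJ/min
Sensible, feed 122→25 °C: -693.05 kJ/min
Outlet flows (mol/min): A 9.9386, O₂ 4.9693, B 35.861
Sensible, products 25→207 °C: 1372.1 kJ/min
Q = ΔH = -7461.4 kJ/min = -124.36 kW
Heat removed = 447.69 MJ/h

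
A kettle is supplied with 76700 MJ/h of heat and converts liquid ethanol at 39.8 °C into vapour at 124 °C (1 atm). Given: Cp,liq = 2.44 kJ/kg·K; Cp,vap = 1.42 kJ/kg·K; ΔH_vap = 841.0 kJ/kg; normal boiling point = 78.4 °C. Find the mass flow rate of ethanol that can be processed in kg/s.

Δh = 2.44×(78.4−39.8) + 841.0 + 1.42×(124−78.4) = 999.94 kJ/kg
Q = 76700 MJ/h = 21306 kJ/s = 21306 kJ/s
ṁ = Q/Δh = 21306 / 999.94 = 21.307 kg/s

ṁ = 21.3 kg/s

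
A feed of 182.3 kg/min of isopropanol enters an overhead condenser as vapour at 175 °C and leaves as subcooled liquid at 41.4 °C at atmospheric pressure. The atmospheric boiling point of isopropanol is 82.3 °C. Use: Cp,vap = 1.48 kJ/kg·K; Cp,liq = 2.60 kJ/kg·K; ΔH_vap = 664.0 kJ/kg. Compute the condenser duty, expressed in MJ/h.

vapour 175→82.3 °C: -137.2 kJ/kg
condensation at 82.3 °C: -664 kJ/kg
liquid 82.3→41.4 °C: -106.34 kJ/kg
Δh = -137.2 + -664 + -106.34 = -907.54 kJ/kg
Q = ṁ·Δh = 182.3 kg/min × -907.54 kJ/kg = -165440 kJ/min
|Q| = 2757.4 kW = 9926.6 MJ/h

Q_c = 9930 MJ/h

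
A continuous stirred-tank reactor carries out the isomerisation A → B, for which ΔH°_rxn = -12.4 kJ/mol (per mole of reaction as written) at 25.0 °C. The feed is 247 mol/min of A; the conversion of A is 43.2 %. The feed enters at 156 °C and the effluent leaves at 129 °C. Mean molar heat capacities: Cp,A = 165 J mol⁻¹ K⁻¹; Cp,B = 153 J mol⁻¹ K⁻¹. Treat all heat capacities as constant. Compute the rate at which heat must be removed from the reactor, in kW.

Extent of reaction ξ = 0.432 × 247 = 106.7 mol/min
Reaction term: ξ·ΔH°_rxn = 106.7 × -12.4 = -1323.1 kJ/min
Sensible, feed 156→25 °C: -5338.9 kJ/min
Outlet flows (mol/min): A 140.3, B 106.7
Sensible, products 25→129 °C: 4105.4 kJ/min
Q = ΔH = -2556.7 kJ/min = -42.611 kW
Heat removed = 42.611 kW

Q_out = 42.6 kW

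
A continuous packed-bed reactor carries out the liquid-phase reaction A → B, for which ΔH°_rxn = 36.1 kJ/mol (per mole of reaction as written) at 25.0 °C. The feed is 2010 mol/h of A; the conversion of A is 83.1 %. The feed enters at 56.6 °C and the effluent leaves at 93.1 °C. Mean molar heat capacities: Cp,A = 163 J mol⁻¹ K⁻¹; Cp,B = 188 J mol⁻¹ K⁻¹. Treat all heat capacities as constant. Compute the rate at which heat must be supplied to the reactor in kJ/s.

Q_in = 20.9 kJ/s

Extent of reaction ξ = 0.831 × 2010 = 1670.3 mol/h
Reaction term: ξ·ΔH°_rxn = 1670.3 × 36.1 = 60298 kJ/h
Sensible, feed 56.6→25 °C: -10353 kJ/h
Outlet flows (mol/h): A 339.69, B 1670.3
Sensible, products 25→93.1 °C: 25155 kJ/h
Q = ΔH = 75100 kJ/h = 20.861 kW
Heat supplied = 20.861 kJ/s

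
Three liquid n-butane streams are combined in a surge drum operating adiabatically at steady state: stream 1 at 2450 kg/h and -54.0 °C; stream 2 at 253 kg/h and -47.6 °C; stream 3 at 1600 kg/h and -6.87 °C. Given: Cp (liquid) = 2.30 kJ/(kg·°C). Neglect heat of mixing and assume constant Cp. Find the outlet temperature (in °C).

T_out = -36.1 °C

Energy balance with Q = 0: Σ ṁᵢCp,ᵢ(T_out − Tᵢ) = 0
Σ ṁᵢCp,ᵢTᵢ = 2450×2.30×-54.0 + 253×2.30×-47.6 + 1600×2.30×-6.87 = -357270
Σ ṁᵢCp,ᵢ = 2450×2.30 + 253×2.30 + 1600×2.30 = 9896.9
T_out = -357270 / 9896.9 = -36.099 °C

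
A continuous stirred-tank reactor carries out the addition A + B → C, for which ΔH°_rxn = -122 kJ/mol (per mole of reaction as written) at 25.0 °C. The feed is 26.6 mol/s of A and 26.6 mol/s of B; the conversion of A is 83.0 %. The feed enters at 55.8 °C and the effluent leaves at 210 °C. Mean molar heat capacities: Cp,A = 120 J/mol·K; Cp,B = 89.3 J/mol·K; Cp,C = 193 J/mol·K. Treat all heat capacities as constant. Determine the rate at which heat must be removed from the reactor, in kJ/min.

Extent of reaction ξ = 0.830 × 26.6 = 22.078 mol/s
Reaction term: ξ·ΔH°_rxn = 22.078 × -122 = -2693.5 kJ/s
Sensible, feed 55.8→25 °C: -171.48 kJ/s
Outlet flows (mol/s): A 4.522, B 4.522, C 22.078
Sensible, products 25→210 °C: 963.39 kJ/s
Q = ΔH = -1901.6 kJ/s = -1901.6 kW
Heat removed = 114100 kJ/min

Q_out = 114000 kJ/min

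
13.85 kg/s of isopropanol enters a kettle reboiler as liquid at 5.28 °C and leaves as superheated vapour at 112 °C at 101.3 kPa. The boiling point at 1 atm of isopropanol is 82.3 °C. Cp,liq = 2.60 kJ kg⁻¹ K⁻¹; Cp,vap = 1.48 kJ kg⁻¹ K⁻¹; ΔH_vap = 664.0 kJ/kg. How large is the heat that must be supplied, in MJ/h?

Q = 45300 MJ/h

liquid 5.28→82.3 °C: 200.25 kJ/kg
vaporisation at 82.3 °C: 664 kJ/kg
vapour 82.3→112 °C: 43.956 kJ/kg
Δh = 200.25 + 664 + 43.956 = 908.21 kJ/kg
Q = ṁ·Δh = 13.85 kg/s × 908.21 kJ/kg = 12579 kJ/s
|Q| = 12579 kW = 45283 MJ/h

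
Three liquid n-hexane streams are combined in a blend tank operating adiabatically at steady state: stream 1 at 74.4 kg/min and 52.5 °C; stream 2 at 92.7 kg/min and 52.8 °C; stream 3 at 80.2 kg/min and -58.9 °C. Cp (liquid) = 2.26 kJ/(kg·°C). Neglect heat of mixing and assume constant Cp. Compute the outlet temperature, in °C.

T_out = 16.5 °C

Adiabatic, steady state ⇒ Σ ṁᵢCp,ᵢ(T_out − Tᵢ) = 0
T_out = Σ ṁᵢCp,ᵢTᵢ / Σ ṁᵢCp,ᵢ
      = 9213.5 / 558.9 = 16.485 °C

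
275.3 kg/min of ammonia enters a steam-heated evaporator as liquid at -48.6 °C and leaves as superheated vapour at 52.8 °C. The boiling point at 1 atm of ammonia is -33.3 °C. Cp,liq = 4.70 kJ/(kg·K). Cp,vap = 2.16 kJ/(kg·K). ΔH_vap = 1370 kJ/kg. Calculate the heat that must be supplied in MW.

Q = 7.47 MW

liquid -48.6→-33.3 °C: 71.91 kJ/kg
vaporisation at -33.3 °C: 1370 kJ/kg
vapour -33.3→52.8 °C: 185.98 kJ/kg
Δh = 71.91 + 1370 + 185.98 = 1627.9 kJ/kg
Q = ṁ·Δh = 275.3 kg/min × 1627.9 kJ/kg = 448160 kJ/min
|Q| = 7469.3 kW = 7.4693 MW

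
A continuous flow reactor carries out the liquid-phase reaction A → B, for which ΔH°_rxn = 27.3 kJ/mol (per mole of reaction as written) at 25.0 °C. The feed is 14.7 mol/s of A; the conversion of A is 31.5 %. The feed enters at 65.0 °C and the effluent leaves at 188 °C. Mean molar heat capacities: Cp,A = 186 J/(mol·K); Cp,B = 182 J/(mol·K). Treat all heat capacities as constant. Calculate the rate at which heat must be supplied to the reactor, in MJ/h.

Extent of reaction ξ = 0.315 × 14.7 = 4.6305 mol/s
Reaction term: ξ·ΔH°_rxn = 4.6305 × 27.3 = 126.41 kJ/s
Sensible, feed 65.0→25 °C: -109.37 kJ/s
Outlet flows (mol/s): A 10.069, B 4.6305
Sensible, products 25→188 °C: 442.66 kJ/s
Q = ΔH = 459.7 kJ/s = 459.7 kW
Heat supplied = 1654.9 MJ/h

Q_in = 1650 MJ/h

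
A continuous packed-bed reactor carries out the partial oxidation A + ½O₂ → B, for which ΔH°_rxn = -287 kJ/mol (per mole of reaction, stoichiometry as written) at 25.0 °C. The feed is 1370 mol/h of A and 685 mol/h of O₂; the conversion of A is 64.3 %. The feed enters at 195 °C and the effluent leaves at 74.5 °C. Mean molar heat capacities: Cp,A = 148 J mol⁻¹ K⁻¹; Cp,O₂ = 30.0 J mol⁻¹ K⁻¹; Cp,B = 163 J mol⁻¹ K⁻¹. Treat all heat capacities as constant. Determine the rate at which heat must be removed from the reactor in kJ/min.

Extent of reaction ξ = 0.643 × 1370 = 880.91 mol/h
Reaction term: ξ·ΔH°_rxn = 880.91 × -287 = -252820 kJ/h
Sensible, feed 195→25 °C: -37963 kJ/h
Outlet flows (mol/h): A 489.09, O₂ 244.55, B 880.91
Sensible, products 25→74.5 °C: 11054 kJ/h
Q = ΔH = -279730 kJ/h = -77.703 kW
Heat removed = 4662.2 kJ/min

Q_out = 4660 kJ/min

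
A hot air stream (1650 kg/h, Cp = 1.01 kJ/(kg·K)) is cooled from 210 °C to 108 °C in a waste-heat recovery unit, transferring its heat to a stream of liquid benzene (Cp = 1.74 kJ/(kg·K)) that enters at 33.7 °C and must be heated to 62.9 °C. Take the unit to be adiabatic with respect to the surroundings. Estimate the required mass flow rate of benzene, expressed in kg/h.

Heat released by hot stream: Q = 1650 × 1.01 × (210 − 108) = 169980 kJ/h
Energy balance on cold side (adiabatic exchanger): Q = ṁ_c·Cp_c·(T_c,out − T_c,in)
ṁ_c = 169980 / [1.74 × (62.9 − 33.7)] = 3345.6 kg/h

ṁ_c = 3350 kg/h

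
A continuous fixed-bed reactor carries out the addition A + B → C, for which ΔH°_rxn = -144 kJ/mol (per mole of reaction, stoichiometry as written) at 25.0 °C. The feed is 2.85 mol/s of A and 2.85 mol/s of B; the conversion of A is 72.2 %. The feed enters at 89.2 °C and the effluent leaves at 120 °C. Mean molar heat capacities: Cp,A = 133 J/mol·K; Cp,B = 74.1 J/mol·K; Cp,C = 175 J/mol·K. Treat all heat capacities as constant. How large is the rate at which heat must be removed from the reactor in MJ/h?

Q_out = 1020 MJ/h

Extent of reaction ξ = 0.722 × 2.85 = 2.0577 mol/s
Reaction term: ξ·ΔH°_rxn = 2.0577 × -144 = -296.31 kJ/s
Sensible, feed 89.2→25 °C: -37.893 kJ/s
Outlet flows (mol/s): A 0.7923, B 0.7923, C 2.0577
Sensible, products 25→120 °C: 49.797 kJ/s
Q = ΔH = -284.4 kJ/s = -284.4 kW
Heat removed = 1023.9 MJ/h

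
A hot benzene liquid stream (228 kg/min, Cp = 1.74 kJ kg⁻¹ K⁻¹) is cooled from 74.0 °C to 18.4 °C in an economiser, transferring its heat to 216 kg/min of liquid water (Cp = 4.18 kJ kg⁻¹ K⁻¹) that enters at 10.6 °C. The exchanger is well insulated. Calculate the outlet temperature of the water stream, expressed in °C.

Heat released by hot stream: Q = 228 × 1.74 × (74.0 − 18.4) = 22058 kJ/min
Energy balance on cold side (adiabatic exchanger): Q = ṁ_c·Cp_c·(T_c,out − T_c,in)
T_c,out = 10.6 + 22058/(216 × 4.18) = 35.03 °C

T_c,out = 35.0 °C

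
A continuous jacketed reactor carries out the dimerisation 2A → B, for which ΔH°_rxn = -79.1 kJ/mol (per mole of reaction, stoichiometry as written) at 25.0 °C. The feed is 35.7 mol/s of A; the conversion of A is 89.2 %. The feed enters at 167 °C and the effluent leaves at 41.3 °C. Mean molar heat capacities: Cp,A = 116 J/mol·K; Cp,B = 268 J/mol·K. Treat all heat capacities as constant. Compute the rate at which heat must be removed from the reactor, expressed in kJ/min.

Q_out = 106000 kJ/min

Extent of reaction ξ = 0.892 × 35.7 / 2 = 15.922 mol/s
Reaction term: ξ·ΔH°_rxn = 15.922 × -79.1 = -1259.4 kJ/s
Sensible, feed 167→25 °C: -588.05 kJ/s
Outlet flows (mol/s): A 3.8556, B 15.922
Sensible, products 25→41.3 °C: 76.845 kJ/s
Q = ΔH = -1770.7 kJ/s = -1770.7 kW
Heat removed = 106240 kJ/min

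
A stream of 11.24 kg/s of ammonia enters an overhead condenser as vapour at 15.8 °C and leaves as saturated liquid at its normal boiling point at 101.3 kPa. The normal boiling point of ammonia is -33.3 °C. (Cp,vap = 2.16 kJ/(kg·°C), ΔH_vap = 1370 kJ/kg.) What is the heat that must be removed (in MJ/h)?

Q_c = 59700 MJ/h

vapour 15.8→-33.3 °C: -106.06 kJ/kg
condensation at -33.3 °C: -1370 kJ/kg
Δh = -106.06 + -1370 = -1476.1 kJ/kg
Q = ṁ·Δh = 11.24 kg/s × -1476.1 kJ/kg = -16591 kJ/s
|Q| = 16591 kW = 59727 MJ/h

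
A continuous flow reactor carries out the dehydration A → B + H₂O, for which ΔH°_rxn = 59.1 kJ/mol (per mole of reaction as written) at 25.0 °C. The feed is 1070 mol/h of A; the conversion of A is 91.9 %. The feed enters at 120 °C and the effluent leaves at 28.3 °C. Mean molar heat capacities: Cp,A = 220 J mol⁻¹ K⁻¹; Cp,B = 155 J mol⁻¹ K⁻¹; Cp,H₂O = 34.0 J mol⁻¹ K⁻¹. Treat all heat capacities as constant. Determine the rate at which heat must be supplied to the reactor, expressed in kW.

Q_in = 10.1 kW

Extent of reaction ξ = 0.919 × 1070 = 983.33 mol/h
Reaction term: ξ·ΔH°_rxn = 983.33 × 59.1 = 58115 kJ/h
Sensible, feed 120→25 °C: -22363 kJ/h
Outlet flows (mol/h): A 86.67, B 983.33, H₂O 983.33
Sensible, products 25→28.3 °C: 676.23 kJ/h
Q = ΔH = 36428 kJ/h = 10.119 kW
Heat supplied = 10.119 kW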